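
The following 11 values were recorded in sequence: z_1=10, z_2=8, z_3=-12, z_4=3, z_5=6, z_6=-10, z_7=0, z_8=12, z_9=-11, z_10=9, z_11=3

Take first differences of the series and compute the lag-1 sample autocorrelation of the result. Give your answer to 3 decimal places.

-0.552

First differences Δz: -2, -20, 15, 3, -16, 10, 12, -23, 20, -6
Mean of differences = -0.7000
Numerator Σ(Δz_t−Δz̄)(Δz_{t+1}−Δz̄) = -1158.7900
Denominator Σ(Δz_t−Δz̄)² = 2098.1000
r_1(Δz) = -1158.7900 / 2098.1000 = -0.552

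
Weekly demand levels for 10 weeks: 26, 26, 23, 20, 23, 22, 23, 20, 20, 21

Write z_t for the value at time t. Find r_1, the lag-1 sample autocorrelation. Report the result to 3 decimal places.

0.419

Mean z̄ = (26 + 26 + 23 + 20 + 23 + 22 + 23 + 20 + 20 + 21)/10 = 22.4000
Numerator Σ_{t=1}^{9}(z_t−z̄)(z_{t+1}−z̄) = 19.4400
Denominator Σ(z_t−z̄)² = 46.4000
r_1 = 19.4400 / 46.4000 = 0.419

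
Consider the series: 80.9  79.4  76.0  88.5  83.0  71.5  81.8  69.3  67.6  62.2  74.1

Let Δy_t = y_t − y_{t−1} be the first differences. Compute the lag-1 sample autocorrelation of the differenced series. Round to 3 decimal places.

-0.440

First differences Δy: -1.5, -3.4, 12.5, -5.5, -11.5, 10.3, -12.5, -1.7, -5.4, 11.9
Mean of differences = -0.6800
Numerator Σ(Δy_t−Δȳ)(Δy_{t+1}−Δȳ) = -336.0884
Denominator Σ(Δy_t−Δȳ)² = 763.9360
r_1(Δy) = -336.0884 / 763.9360 = -0.440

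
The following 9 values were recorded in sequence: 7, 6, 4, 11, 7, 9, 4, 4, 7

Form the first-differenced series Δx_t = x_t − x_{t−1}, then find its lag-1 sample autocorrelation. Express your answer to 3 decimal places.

-0.537

First differences Δx: -1, -2, 7, -4, 2, -5, 0, 3
Mean of differences = 0.0000
Numerator Σ(Δx_t−Δx̄)(Δx_{t+1}−Δx̄) = -58.0000
Denominator Σ(Δx_t−Δx̄)² = 108.0000
r_1(Δx) = -58.0000 / 108.0000 = -0.537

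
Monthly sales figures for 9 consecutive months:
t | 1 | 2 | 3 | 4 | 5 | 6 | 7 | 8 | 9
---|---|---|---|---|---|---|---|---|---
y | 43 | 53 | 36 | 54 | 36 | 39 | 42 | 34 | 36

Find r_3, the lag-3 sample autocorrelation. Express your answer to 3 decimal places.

0.069

Mean ȳ = (43 + 53 + 36 + 54 + 36 + 39 + 42 + 34 + 36)/9 = 41.4444
Numerator Σ_{t=1}^{6}(y_t−ȳ)(y_{t+3}−ȳ) = 30.7407
Denominator Σ(y_t−ȳ)² = 444.2222
r_3 = 30.7407 / 444.2222 = 0.069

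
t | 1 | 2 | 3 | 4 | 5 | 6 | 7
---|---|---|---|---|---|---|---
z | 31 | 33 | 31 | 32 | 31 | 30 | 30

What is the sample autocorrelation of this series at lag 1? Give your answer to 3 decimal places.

Mean z̄ = (31 + 33 + 31 + 32 + 31 + 30 + 30)/7 = 31.1429
Σ(z_t−z̄)(z_{t+1}−z̄) = (-0.2653) + (-0.2653) + (-0.1224) + (-0.1224) + (0.1633) + (1.3061) = 0.6939
Denominator Σ(z_t−z̄)² = 6.8571
r_1 = 0.6939 / 6.8571 = 0.101

0.101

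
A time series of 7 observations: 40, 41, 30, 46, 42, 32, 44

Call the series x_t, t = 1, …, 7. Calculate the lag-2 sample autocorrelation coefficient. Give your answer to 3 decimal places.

Mean x̄ = (40 + 41 + 30 + 46 + 42 + 32 + 44)/7 = 39.2857
Deviations from mean: 0.7143, 1.7143, -9.2857, 6.7143, 2.7143, -7.2857, 4.7143
Numerator Σ_{t=1}^{5}(x_t−x̄)(x_{t+2}−x̄) = -56.4490
Denominator Σ(x_t−x̄)² = 217.4286
r_2 = -56.4490 / 217.4286 = -0.260

-0.260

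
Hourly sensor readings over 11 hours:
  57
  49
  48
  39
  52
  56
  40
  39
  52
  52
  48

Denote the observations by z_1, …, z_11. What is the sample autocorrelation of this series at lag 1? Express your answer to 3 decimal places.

-0.013

Mean z̄ = (57 + 49 + 48 + 39 + 52 + 56 + 40 + 39 + 52 + 52 + 48)/11 = 48.3636
Numerator Σ_{t=1}^{10}(z_t−z̄)(z_{t+1}−z̄) = -5.3140
Denominator Σ(z_t−z̄)² = 418.5455
r_1 = -5.3140 / 418.5455 = -0.013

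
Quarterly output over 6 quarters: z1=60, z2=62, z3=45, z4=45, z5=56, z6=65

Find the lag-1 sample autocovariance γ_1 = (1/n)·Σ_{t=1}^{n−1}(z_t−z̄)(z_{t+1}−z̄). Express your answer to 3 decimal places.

Mean z̄ = (60 + 62 + 45 + 45 + 56 + 65)/6 = 55.5000
Σ_{t=1}^{5}(z_t−z̄)(z_{t+1}−z̄) = 70.7500
γ_1 = 70.7500 / 6 = 11.792

11.792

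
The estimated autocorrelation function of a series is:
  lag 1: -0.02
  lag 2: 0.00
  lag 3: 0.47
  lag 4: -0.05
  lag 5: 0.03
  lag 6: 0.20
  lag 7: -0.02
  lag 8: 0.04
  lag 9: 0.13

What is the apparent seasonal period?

The largest autocorrelation is r_3 = 0.47, with a weaker echo at lag 6 (0.20); the remaining lags stay at or below 0.13.
The dominant spike at lag 3 indicates a seasonal period of 3.

3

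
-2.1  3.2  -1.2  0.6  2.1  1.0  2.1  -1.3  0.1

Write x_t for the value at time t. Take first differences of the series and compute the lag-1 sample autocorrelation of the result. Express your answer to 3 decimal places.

First differences Δx: 5.3, -4.4, 1.8, 1.5, -1.1, 1.1, -3.4, 1.4
Mean of differences = 0.2750
Numerator Σ(Δx_t−Δx̄)(Δx_{t+1}−Δx̄) = -38.7381
Denominator Σ(Δx_t−Δx̄)² = 68.2750
r_1(Δx) = -38.7381 / 68.2750 = -0.567

-0.567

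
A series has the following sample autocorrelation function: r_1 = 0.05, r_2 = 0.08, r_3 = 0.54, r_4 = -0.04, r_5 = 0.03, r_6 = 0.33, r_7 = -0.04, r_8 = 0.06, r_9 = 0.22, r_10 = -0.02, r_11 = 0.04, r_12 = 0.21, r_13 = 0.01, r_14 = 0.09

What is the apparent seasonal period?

The largest autocorrelation is r_3 = 0.54, with weaker echoes at lags 6 (0.33), 9 (0.22) and 12 (0.21); the remaining lags stay at or below 0.09.
The dominant spike at lag 3 indicates a seasonal period of 3.

3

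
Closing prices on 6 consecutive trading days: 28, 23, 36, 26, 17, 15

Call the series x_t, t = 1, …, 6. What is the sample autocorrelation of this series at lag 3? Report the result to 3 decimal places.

-0.316

Mean x̄ = (28 + 23 + 36 + 26 + 17 + 15)/6 = 24.1667
Deviations from mean: 3.8333, -1.1667, 11.8333, 1.8333, -7.1667, -9.1667
Numerator Σ_{t=1}^{3}(x_t−x̄)(x_{t+3}−x̄) = -93.0833
Denominator Σ(x_t−x̄)² = 294.8333
r_3 = -93.0833 / 294.8333 = -0.316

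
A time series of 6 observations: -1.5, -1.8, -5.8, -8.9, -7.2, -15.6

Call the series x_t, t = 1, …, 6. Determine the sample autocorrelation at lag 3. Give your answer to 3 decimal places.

Mean x̄ = (-1.5 − 1.8 − 5.8 − 8.9 − 7.2 − 15.6)/6 = -6.8000
Numerator Σ_{t=1}^{3}(x_t−x̄)(x_{t+3}−x̄) = -21.9300
Denominator Σ(x_t−x̄)² = 136.1000
r_3 = -21.9300 / 136.1000 = -0.161

-0.161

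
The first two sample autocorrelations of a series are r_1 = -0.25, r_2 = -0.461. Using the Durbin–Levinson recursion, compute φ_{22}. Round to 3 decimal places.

-0.558

φ_{22} = (r_2 − r_1²) / (1 − r_1²)
r_1² = (-0.25)² = 0.0625
Numerator = -0.461 − 0.0625 = -0.5235; denominator = 1 − 0.0625 = 0.9375
φ_{22} = -0.5235 / 0.9375 = -0.558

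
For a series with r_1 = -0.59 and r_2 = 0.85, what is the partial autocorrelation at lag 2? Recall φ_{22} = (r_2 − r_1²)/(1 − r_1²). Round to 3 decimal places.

φ_{22} = (r_2 − r_1²) / (1 − r_1²)
r_1² = (-0.59)² = 0.3481
Numerator = 0.85 − 0.3481 = 0.5019; denominator = 1 − 0.3481 = 0.6519
φ_{22} = 0.5019 / 0.6519 = 0.770

0.770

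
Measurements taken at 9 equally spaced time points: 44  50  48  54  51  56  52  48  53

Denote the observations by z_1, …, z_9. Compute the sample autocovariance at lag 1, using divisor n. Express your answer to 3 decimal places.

-0.272

Mean z̄ = (44 + 50 + 48 + 54 + 51 + 56 + 52 + 48 + 53)/9 = 50.6667
Σ_{t=1}^{8}(z_t−z̄)(z_{t+1}−z̄) = -2.4444
γ_1 = -2.4444 / 9 = -0.272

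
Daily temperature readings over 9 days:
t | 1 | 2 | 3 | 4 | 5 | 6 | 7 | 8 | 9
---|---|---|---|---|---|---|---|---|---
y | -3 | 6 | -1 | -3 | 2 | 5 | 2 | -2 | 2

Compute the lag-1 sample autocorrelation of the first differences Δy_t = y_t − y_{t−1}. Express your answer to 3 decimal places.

First differences Δy: 9, -7, -2, 5, 3, -3, -4, 4
Mean of differences = 0.6250
Numerator Σ(Δy_t−Δȳ)(Δy_{t+1}−Δȳ) = -52.3906
Denominator Σ(Δy_t−Δȳ)² = 205.8750
r_1(Δy) = -52.3906 / 205.8750 = -0.254

-0.254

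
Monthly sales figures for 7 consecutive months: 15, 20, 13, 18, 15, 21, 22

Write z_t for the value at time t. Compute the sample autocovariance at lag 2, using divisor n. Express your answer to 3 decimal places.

2.222

Mean z̄ = (15 + 20 + 13 + 18 + 15 + 21 + 22)/7 = 17.7143
Deviations: -2.7143, 2.2857, -4.7143, 0.2857, -2.7143, 3.2857, 4.2857
Σ_{t=1}^{5}(z_t−z̄)(z_{t+2}−z̄) = 15.5510
γ_2 = 15.5510 / 7 = 2.222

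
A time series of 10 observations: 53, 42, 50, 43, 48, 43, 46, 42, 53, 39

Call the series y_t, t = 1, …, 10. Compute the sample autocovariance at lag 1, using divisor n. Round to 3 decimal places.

Mean ȳ = (53 + 42 + 50 + 43 + 48 + 43 + 46 + 42 + 53 + 39)/10 = 45.9000
Σ_{t=1}^{9}(y_t−ȳ)(y_{t+1}−ȳ) = -145.1100
γ_1 = -145.1100 / 10 = -14.511

-14.511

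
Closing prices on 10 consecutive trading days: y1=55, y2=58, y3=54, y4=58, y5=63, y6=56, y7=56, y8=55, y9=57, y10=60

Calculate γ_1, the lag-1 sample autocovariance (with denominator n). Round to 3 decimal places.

Mean ȳ = (55 + 58 + 54 + 58 + 63 + 56 + 56 + 55 + 57 + 60)/10 = 57.2000
Σ_{t=1}^{9}(y_t−ȳ)(y_{t+1}−ȳ) = -5.2400
γ_1 = -5.2400 / 10 = -0.524

-0.524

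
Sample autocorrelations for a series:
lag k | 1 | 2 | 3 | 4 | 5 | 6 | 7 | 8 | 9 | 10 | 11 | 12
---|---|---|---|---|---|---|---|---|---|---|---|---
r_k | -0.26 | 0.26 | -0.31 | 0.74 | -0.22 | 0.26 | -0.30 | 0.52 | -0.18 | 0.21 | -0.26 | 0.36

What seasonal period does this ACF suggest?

The largest autocorrelation is r_4 = 0.74, with weaker echoes at lags 8 (0.52) and 12 (0.36); the remaining lags stay at or below 0.26.
The dominant spike at lag 4 indicates a seasonal period of 4.

4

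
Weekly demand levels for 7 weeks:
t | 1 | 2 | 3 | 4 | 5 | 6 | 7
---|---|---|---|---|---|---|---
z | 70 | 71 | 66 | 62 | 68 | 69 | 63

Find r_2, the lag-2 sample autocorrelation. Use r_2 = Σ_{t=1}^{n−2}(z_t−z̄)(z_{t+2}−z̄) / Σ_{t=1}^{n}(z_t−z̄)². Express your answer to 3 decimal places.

-0.528

Mean z̄ = (70 + 71 + 66 + 62 + 68 + 69 + 63)/7 = 67.0000
Σ(z_t−z̄)(z_{t+2}−z̄) = (-3.0000) + (-20.0000) + (-1.0000) + (-10.0000) + (-4.0000) = -38.0000
Denominator Σ(z_t−z̄)² = 72.0000
r_2 = -38.0000 / 72.0000 = -0.528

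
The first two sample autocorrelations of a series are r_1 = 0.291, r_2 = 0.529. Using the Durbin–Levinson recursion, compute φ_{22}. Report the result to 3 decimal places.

φ_{22} = (r_2 − r_1²) / (1 − r_1²)
r_1² = (0.291)² = 0.084681
Numerator = 0.529 − 0.0847 = 0.4443; denominator = 1 − 0.0847 = 0.9153
φ_{22} = 0.4443 / 0.9153 = 0.485

0.485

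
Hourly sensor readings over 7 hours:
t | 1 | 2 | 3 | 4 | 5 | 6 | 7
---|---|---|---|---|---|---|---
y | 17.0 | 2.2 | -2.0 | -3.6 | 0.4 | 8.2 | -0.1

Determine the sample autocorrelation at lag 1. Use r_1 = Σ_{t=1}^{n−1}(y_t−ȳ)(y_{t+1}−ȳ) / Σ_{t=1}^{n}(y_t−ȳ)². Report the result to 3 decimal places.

0.048

Mean ȳ = (17.0 + 2.2 − 2.0 − 3.6 + 0.4 + 8.2 − 0.1)/7 = 3.1571
Σ(y_t−ȳ)(y_{t+1}−ȳ) = (-13.2496) + (4.9361) + (34.8476) + (18.6304) + (-13.9039) + (-16.4253) = 14.8353
Denominator Σ(y_t−ȳ)² = 308.4371
r_1 = 14.8353 / 308.4371 = 0.048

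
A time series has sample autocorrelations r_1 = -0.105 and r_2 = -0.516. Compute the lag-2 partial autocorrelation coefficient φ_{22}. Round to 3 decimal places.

φ_{22} = (r_2 − r_1²) / (1 − r_1²)
r_1² = (-0.105)² = 0.011025
Numerator = -0.516 − 0.0110 = -0.5270; denominator = 1 − 0.0110 = 0.9890
φ_{22} = -0.5270 / 0.9890 = -0.533

-0.533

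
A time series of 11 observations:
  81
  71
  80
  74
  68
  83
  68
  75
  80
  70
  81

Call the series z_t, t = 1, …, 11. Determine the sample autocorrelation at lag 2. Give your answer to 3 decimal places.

0.102

Mean z̄ = (81 + 71 + 80 + 74 + 68 + 83 + 68 + 75 + 80 + 70 + 81)/11 = 75.5455
Numerator Σ_{t=1}^{9}(z_t−z̄)(z_{t+2}−z̄) = 32.7686
Denominator Σ(z_t−z̄)² = 322.7273
r_2 = 32.7686 / 322.7273 = 0.102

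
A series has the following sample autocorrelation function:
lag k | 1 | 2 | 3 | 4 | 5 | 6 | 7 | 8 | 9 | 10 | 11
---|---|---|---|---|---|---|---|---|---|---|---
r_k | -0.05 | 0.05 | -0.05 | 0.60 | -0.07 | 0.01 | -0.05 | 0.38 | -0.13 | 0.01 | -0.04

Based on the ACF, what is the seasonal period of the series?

4

The largest autocorrelation is r_4 = 0.60, with a weaker echo at lag 8 (0.38); the remaining lags stay at or below 0.05.
The dominant spike at lag 4 indicates a seasonal period of 4.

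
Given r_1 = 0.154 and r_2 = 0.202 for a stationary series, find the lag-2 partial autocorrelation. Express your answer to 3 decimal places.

0.183

φ_{22} = (r_2 − r_1²) / (1 − r_1²)
r_1² = (0.154)² = 0.023716
Numerator = 0.202 − 0.0237 = 0.1783; denominator = 1 − 0.0237 = 0.9763
φ_{22} = 0.1783 / 0.9763 = 0.183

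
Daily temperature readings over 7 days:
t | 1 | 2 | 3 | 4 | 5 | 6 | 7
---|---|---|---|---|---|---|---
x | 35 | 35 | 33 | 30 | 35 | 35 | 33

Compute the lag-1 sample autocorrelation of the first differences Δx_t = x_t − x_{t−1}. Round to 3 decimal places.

-0.220

First differences Δx: 0, -2, -3, 5, 0, -2
Mean of differences = -0.3333
Numerator Σ(Δx_t−Δx̄)(Δx_{t+1}−Δx̄) = -9.1111
Denominator Σ(Δx_t−Δx̄)² = 41.3333
r_1(Δx) = -9.1111 / 41.3333 = -0.220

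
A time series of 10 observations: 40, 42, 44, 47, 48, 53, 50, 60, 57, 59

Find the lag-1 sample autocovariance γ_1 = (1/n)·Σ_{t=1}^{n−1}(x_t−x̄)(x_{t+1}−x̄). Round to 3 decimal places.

27.900

Mean x̄ = (40 + 42 + 44 + 47 + 48 + 53 + 50 + 60 + 57 + 59)/10 = 50.0000
Σ_{t=1}^{9}(x_t−x̄)(x_{t+1}−x̄) = 279.0000
γ_1 = 279.0000 / 10 = 27.900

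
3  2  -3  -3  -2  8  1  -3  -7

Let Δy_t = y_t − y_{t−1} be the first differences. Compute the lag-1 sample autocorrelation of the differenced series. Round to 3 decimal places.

-0.096

First differences Δy: -1, -5, 0, 1, 10, -7, -4, -4
Mean of differences = -1.2500
Numerator Σ(Δy_t−Δȳ)(Δy_{t+1}−Δȳ) = -18.8125
Denominator Σ(Δy_t−Δȳ)² = 195.5000
r_1(Δy) = -18.8125 / 195.5000 = -0.096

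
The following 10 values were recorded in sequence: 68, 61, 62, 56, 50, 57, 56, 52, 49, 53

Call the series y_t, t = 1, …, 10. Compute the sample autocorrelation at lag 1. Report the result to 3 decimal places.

Mean ȳ = (68 + 61 + 62 + 56 + 50 + 57 + 56 + 52 + 49 + 53)/10 = 56.4000
Numerator Σ_{t=1}^{9}(y_t−ȳ)(y_{t+1}−ȳ) = 134.8400
Denominator Σ(y_t−ȳ)² = 314.4000
r_1 = 134.8400 / 314.4000 = 0.429

0.429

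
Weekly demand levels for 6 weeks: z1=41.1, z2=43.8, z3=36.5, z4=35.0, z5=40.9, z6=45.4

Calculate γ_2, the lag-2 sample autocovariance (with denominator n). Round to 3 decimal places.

Mean z̄ = (41.1 + 43.8 + 36.5 + 35.0 + 40.9 + 45.4)/6 = 40.4500
Σ_{t=1}^{4}(z_t−z̄)(z_{t+2}−z̄) = -49.5800
γ_2 = -49.5800 / 6 = -8.263

-8.263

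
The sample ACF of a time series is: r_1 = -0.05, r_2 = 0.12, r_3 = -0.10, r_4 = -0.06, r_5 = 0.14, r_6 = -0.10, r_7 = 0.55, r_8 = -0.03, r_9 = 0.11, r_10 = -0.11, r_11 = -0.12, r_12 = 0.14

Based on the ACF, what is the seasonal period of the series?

The largest autocorrelation is r_7 = 0.55; the remaining lags stay at or below 0.14.
The dominant spike at lag 7 indicates a seasonal period of 7.

7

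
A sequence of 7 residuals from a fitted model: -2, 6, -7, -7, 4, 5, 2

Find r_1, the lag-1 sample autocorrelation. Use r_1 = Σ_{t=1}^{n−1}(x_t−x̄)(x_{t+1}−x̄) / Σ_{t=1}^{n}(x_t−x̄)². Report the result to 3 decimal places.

-0.017

Mean x̄ = (-2 + 6 − 7 − 7 + 4 + 5 + 2)/7 = 0.1429
Deviations from mean: -2.1429, 5.8571, -7.1429, -7.1429, 3.8571, 4.8571, 1.8571
Numerator Σ_{t=1}^{6}(x_t−x̄)(x_{t+1}−x̄) = -3.1633
Denominator Σ(x_t−x̄)² = 182.8571
r_1 = -3.1633 / 182.8571 = -0.017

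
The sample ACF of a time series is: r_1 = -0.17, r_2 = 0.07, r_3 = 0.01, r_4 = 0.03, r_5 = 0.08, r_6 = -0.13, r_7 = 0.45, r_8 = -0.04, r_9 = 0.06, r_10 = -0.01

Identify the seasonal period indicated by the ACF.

The largest autocorrelation is r_7 = 0.45; the remaining lags stay at or below 0.08.
The dominant spike at lag 7 indicates a seasonal period of 7.

7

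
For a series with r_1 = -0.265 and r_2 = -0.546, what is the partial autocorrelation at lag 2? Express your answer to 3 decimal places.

-0.663

φ_{22} = (r_2 − r_1²) / (1 − r_1²)
r_1² = (-0.265)² = 0.070225
Numerator = -0.546 − 0.0702 = -0.6162; denominator = 1 − 0.0702 = 0.9298
φ_{22} = -0.6162 / 0.9298 = -0.663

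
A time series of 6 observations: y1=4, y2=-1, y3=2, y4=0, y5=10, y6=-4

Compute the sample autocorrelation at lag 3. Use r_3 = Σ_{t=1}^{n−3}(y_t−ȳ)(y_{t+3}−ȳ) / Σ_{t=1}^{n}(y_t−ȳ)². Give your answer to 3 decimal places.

-0.240

Mean ȳ = (4 − 1 + 2 + 0 + 10 − 4)/6 = 1.8333
Deviations from mean: 2.1667, -2.8333, 0.1667, -1.8333, 8.1667, -5.8333
Σ(y_t−ȳ)(y_{t+3}−ȳ) = (-3.9722) + (-23.1389) + (-0.9722) = -28.0833
Denominator Σ(y_t−ȳ)² = 116.8333
r_3 = -28.0833 / 116.8333 = -0.240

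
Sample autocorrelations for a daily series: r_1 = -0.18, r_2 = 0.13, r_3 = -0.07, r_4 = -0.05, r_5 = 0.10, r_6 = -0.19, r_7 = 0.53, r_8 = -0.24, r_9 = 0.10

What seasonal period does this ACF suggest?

7

The largest autocorrelation is r_7 = 0.53; the remaining lags stay at or below 0.13.
The dominant spike at lag 7 indicates a seasonal period of 7.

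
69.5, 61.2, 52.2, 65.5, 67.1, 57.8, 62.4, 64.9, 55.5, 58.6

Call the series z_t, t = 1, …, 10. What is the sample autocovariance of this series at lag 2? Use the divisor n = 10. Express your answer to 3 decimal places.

-16.525

Mean z̄ = (69.5 + 61.2 + 52.2 + 65.5 + 67.1 + 57.8 + 62.4 + 64.9 + 55.5 + 58.6)/10 = 61.4700
Σ_{t=1}^{8}(z_t−z̄)(z_{t+2}−z̄) = -165.2548
γ_2 = -165.2548 / 10 = -16.525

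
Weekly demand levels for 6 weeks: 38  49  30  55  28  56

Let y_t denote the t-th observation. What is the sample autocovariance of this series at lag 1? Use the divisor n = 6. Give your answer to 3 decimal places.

-107.074

Mean ȳ = (38 + 49 + 30 + 55 + 28 + 56)/6 = 42.6667
Σ_{t=1}^{5}(y_t−ȳ)(y_{t+1}−ȳ) = -642.4444
γ_1 = -642.4444 / 6 = -107.074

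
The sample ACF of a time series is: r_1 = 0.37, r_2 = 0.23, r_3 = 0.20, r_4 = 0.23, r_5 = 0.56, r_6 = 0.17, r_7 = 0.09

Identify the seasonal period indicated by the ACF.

5

The largest autocorrelation is r_5 = 0.56; the remaining lags stay at or below 0.37. The elevated value at lag 1 (0.37), dropping to 0.23 at lag 2, reflects decaying short-term dependence rather than seasonality.
The dominant spike at lag 5 indicates a seasonal period of 5.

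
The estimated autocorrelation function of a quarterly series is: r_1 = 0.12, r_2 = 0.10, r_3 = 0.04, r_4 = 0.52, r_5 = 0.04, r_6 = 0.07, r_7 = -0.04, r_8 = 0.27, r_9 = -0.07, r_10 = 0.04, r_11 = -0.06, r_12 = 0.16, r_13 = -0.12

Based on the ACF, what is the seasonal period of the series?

4

The largest autocorrelation is r_4 = 0.52, with weaker echoes at lags 8 (0.27) and 12 (0.16); the remaining lags stay at or below 0.12.
The dominant spike at lag 4 indicates a seasonal period of 4.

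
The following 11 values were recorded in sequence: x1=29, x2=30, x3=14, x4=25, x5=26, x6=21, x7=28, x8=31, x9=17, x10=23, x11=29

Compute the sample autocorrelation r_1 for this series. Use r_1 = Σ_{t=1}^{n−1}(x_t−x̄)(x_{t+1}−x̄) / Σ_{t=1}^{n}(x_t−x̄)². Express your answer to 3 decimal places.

Mean x̄ = (29 + 30 + 14 + 25 + 26 + 21 + 28 + 31 + 17 + 23 + 29)/11 = 24.8182
Numerator Σ_{t=1}^{10}(x_t−x̄)(x_{t+1}−x̄) = -74.8512
Denominator Σ(x_t−x̄)² = 307.6364
r_1 = -74.8512 / 307.6364 = -0.243

-0.243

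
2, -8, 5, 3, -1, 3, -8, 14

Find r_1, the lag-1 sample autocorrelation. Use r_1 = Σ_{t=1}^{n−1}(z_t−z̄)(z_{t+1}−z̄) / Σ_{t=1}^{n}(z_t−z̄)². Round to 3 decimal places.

Mean z̄ = (2 − 8 + 5 + 3 − 1 + 3 − 8 + 14)/8 = 1.2500
Σ(z_t−z̄)(z_{t+1}−z̄) = (-6.9375) + (-34.6875) + (6.5625) + (-3.9375) + (-3.9375) + (-16.1875) + (-117.9375) = -177.0625
Denominator Σ(z_t−z̄)² = 359.5000
r_1 = -177.0625 / 359.5000 = -0.493

-0.493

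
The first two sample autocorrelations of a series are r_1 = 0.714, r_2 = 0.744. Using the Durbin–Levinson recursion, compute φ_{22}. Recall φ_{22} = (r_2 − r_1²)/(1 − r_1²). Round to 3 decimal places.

φ_{22} = (r_2 − r_1²) / (1 − r_1²)
r_1² = (0.714)² = 0.509796
Numerator = 0.744 − 0.5098 = 0.2342; denominator = 1 − 0.5098 = 0.4902
φ_{22} = 0.2342 / 0.4902 = 0.478

0.478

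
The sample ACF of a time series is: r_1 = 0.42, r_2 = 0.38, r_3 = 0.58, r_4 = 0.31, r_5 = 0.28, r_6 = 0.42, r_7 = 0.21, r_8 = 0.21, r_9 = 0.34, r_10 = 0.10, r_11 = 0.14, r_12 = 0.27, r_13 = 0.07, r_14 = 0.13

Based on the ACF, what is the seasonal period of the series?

The largest autocorrelation is r_3 = 0.58; the remaining lags stay at or below 0.42. The elevated value at lag 1 (0.42), dropping to 0.38 at lag 2, reflects decaying short-term dependence rather than seasonality.
The dominant spike at lag 3 indicates a seasonal period of 3.

3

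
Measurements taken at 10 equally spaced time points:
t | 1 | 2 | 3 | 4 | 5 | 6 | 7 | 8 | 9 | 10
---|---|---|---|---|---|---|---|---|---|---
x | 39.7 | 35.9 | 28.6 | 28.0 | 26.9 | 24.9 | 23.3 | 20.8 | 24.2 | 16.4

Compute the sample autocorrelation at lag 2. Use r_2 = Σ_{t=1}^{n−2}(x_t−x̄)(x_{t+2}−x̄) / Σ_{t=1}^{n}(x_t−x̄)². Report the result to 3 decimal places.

Mean x̄ = (39.7 + 35.9 + 28.6 + 28.0 + 26.9 + 24.9 + 23.3 + 20.8 + 24.2 + 16.4)/10 = 26.8700
Numerator Σ_{t=1}^{8}(x_t−x̄)(x_{t+2}−x̄) = 115.1612
Denominator Σ(x_t−x̄)² = 420.6410
r_2 = 115.1612 / 420.6410 = 0.274

0.274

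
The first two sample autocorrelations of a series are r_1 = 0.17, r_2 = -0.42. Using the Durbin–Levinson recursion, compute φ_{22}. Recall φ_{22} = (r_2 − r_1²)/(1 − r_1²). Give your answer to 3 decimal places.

-0.462

φ_{22} = (r_2 − r_1²) / (1 − r_1²)
r_1² = (0.17)² = 0.0289
Numerator = -0.42 − 0.0289 = -0.4489; denominator = 1 − 0.0289 = 0.9711
φ_{22} = -0.4489 / 0.9711 = -0.462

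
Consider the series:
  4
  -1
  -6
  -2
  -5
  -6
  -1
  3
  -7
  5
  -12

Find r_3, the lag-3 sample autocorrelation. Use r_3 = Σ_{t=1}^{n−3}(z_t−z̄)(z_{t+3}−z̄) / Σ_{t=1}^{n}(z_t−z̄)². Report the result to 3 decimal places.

Mean z̄ = (4 − 1 − 6 − 2 − 5 − 6 − 1 + 3 − 7 + 5 − 12)/11 = -2.5455
Numerator Σ_{t=1}^{8}(z_t−z̄)(z_{t+3}−z̄) = -26.4380
Denominator Σ(z_t−z̄)² = 274.7273
r_3 = -26.4380 / 274.7273 = -0.096

-0.096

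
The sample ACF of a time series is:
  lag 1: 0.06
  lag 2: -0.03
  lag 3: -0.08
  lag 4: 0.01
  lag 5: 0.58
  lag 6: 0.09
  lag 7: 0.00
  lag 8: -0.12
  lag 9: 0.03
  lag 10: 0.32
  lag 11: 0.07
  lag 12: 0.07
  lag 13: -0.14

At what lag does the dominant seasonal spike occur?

The largest autocorrelation is r_5 = 0.58, with a weaker echo at lag 10 (0.32); the remaining lags stay at or below 0.09.
The dominant spike at lag 5 indicates a seasonal period of 5.

5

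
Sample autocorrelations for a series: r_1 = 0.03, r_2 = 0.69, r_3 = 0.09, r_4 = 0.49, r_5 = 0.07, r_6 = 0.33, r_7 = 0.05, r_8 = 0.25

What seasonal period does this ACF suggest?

2

The largest autocorrelation is r_2 = 0.69, with weaker echoes at lags 4 (0.49), 6 (0.33) and 8 (0.25); the remaining lags stay at or below 0.09.
The dominant spike at lag 2 indicates a seasonal period of 2.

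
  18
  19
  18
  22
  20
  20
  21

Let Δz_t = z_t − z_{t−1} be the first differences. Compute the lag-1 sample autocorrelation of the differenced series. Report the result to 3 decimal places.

-0.640

First differences Δz: 1, -1, 4, -2, 0, 1
Mean of differences = 0.5000
Numerator Σ(Δz_t−Δz̄)(Δz_{t+1}−Δz̄) = -13.7500
Denominator Σ(Δz_t−Δz̄)² = 21.5000
r_1(Δz) = -13.7500 / 21.5000 = -0.640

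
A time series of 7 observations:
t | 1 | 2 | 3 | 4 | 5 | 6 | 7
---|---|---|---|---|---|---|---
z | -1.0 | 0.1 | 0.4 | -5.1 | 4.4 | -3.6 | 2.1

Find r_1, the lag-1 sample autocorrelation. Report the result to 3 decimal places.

Mean z̄ = (-1.0 + 0.1 + 0.4 − 5.1 + 4.4 − 3.6 + 2.1)/7 = -0.3857
Σ(z_t−z̄)(z_{t+1}−z̄) = (-0.2984) + (0.3816) + (-3.7041) + (-22.5612) + (-15.3827) + (-7.9898) = -49.5545
Denominator Σ(z_t−z̄)² = 62.8686
r_1 = -49.5545 / 62.8686 = -0.788

-0.788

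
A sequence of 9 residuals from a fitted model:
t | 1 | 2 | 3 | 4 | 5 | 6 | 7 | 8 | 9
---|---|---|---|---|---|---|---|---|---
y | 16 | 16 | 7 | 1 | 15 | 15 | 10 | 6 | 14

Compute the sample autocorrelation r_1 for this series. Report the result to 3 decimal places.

Mean ȳ = (16 + 16 + 7 + 1 + 15 + 15 + 10 + 6 + 14)/9 = 11.1111
Numerator Σ_{t=1}^{8}(y_t−ȳ)(y_{t+1}−ȳ) = 7.7654
Denominator Σ(y_t−ȳ)² = 232.8889
r_1 = 7.7654 / 232.8889 = 0.033

0.033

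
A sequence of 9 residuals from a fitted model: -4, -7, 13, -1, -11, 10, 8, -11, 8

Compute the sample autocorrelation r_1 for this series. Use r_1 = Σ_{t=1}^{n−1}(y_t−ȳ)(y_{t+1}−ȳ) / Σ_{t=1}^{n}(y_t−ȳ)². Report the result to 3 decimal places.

-0.387

Mean ȳ = (-4 − 7 + 13 − 1 − 11 + 10 + 8 − 11 + 8)/9 = 0.5556
Numerator Σ_{t=1}^{8}(y_t−ȳ)(y_{t+1}−ȳ) = -271.8642
Denominator Σ(y_t−ȳ)² = 702.2222
r_1 = -271.8642 / 702.2222 = -0.387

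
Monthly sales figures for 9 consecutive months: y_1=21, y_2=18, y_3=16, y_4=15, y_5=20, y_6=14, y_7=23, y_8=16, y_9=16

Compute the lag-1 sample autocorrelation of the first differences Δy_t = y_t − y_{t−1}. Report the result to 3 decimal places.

First differences Δy: -3, -2, -1, 5, -6, 9, -7, 0
Mean of differences = -0.6250
Numerator Σ(Δy_t−Δȳ)(Δy_{t+1}−Δȳ) = -145.6406
Denominator Σ(Δy_t−Δȳ)² = 201.8750
r_1(Δy) = -145.6406 / 201.8750 = -0.721

-0.721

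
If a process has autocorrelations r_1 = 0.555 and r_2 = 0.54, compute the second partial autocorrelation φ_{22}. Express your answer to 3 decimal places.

φ_{22} = (r_2 − r_1²) / (1 − r_1²)
r_1² = (0.555)² = 0.308025
Numerator = 0.54 − 0.3080 = 0.2320; denominator = 1 − 0.3080 = 0.6920
φ_{22} = 0.2320 / 0.6920 = 0.335

0.335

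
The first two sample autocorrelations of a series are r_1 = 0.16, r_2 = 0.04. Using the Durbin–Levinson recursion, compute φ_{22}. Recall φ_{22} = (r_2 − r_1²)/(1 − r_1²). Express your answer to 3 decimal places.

φ_{22} = (r_2 − r_1²) / (1 − r_1²)
r_1² = (0.16)² = 0.0256
Numerator = 0.04 − 0.0256 = 0.0144; denominator = 1 − 0.0256 = 0.9744
φ_{22} = 0.0144 / 0.9744 = 0.015

0.015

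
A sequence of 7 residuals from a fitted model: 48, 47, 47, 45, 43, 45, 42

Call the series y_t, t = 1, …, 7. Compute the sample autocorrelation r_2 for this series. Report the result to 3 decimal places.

0.266

Mean ȳ = (48 + 47 + 47 + 45 + 43 + 45 + 42)/7 = 45.2857
Numerator Σ_{t=1}^{5}(y_t−ȳ)(y_{t+2}−ȳ) = 7.8367
Denominator Σ(y_t−ȳ)² = 29.4286
r_2 = 7.8367 / 29.4286 = 0.266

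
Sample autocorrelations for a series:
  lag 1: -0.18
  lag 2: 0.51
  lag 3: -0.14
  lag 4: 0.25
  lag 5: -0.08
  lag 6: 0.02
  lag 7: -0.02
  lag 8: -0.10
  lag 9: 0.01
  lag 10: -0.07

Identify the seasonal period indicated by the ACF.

2

The largest autocorrelation is r_2 = 0.51, with a weaker echo at lag 4 (0.25); the remaining lags stay at or below 0.02.
The dominant spike at lag 2 indicates a seasonal period of 2.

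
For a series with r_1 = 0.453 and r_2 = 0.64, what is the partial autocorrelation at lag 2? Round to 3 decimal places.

φ_{22} = (r_2 − r_1²) / (1 − r_1²)
r_1² = (0.453)² = 0.205209
Numerator = 0.64 − 0.2052 = 0.4348; denominator = 1 − 0.2052 = 0.7948
φ_{22} = 0.4348 / 0.7948 = 0.547

0.547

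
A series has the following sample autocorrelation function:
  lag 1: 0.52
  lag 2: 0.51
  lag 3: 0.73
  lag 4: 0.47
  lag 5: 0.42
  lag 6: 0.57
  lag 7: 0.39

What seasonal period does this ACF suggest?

3

The largest autocorrelation is r_3 = 0.73, with a weaker echo at lag 6 (0.57); the remaining lags stay at or below 0.52. The elevated value at lag 1 (0.52), dropping to 0.51 at lag 2, reflects decaying short-term dependence rather than seasonality.
The dominant spike at lag 3 indicates a seasonal period of 3.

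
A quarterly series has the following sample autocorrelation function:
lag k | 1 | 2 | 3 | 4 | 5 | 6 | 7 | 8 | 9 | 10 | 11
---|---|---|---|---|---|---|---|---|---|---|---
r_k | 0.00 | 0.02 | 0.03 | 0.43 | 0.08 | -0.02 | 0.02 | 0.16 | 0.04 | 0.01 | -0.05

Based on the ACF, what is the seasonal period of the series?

4

The largest autocorrelation is r_4 = 0.43, with a weaker echo at lag 8 (0.16); the remaining lags stay at or below 0.08.
The dominant spike at lag 4 indicates a seasonal period of 4.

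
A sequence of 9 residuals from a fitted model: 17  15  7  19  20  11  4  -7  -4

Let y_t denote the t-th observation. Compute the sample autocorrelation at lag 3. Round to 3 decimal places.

-0.145

Mean ȳ = (17 + 15 + 7 + 19 + 20 + 11 + 4 − 7 − 4)/9 = 9.1111
Σ(y_t−ȳ)(y_{t+3}−ȳ) = (78.0123) + (64.1235) + (-3.9877) + (-50.5432) + (-175.4321) + (-24.7654) = -112.5926
Denominator Σ(y_t−ȳ)² = 778.8889
r_3 = -112.5926 / 778.8889 = -0.145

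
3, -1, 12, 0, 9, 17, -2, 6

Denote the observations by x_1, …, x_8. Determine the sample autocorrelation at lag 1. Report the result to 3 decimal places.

-0.406

Mean x̄ = (3 − 1 + 12 + 0 + 9 + 17 − 2 + 6)/8 = 5.5000
Deviations from mean: -2.5000, -6.5000, 6.5000, -5.5000, 3.5000, 11.5000, -7.5000, 0.5000
Σ(x_t−x̄)(x_{t+1}−x̄) = (16.2500) + (-42.2500) + (-35.7500) + (-19.2500) + (40.2500) + (-86.2500) + (-3.7500) = -130.7500
Denominator Σ(x_t−x̄)² = 322.0000
r_1 = -130.7500 / 322.0000 = -0.406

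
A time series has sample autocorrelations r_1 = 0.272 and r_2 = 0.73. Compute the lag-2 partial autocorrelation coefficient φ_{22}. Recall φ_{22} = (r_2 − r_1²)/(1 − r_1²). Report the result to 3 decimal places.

0.708

φ_{22} = (r_2 − r_1²) / (1 − r_1²)
r_1² = (0.272)² = 0.073984
Numerator = 0.73 − 0.0740 = 0.6560; denominator = 1 − 0.0740 = 0.9260
φ_{22} = 0.6560 / 0.9260 = 0.708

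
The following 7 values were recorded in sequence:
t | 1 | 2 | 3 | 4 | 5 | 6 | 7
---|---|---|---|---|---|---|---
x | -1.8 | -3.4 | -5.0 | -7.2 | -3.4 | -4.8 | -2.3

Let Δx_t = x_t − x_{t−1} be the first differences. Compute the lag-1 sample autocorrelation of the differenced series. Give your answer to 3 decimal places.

First differences Δx: -1.6, -1.6, -2.2, 3.8, -1.4, 2.5
Mean of differences = -0.0833
Numerator Σ(Δx_t−Δx̄)(Δx_{t+1}−Δx̄) = -11.2236
Denominator Σ(Δx_t−Δx̄)² = 32.5683
r_1(Δx) = -11.2236 / 32.5683 = -0.345

-0.345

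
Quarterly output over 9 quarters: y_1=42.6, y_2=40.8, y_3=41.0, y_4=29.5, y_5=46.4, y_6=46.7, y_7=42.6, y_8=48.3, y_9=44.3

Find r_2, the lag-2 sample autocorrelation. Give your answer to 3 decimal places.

Mean ȳ = (42.6 + 40.8 + 41.0 + 29.5 + 46.4 + 46.7 + 42.6 + 48.3 + 44.3)/9 = 42.4667
Σ(y_t−ȳ)(y_{t+2}−ȳ) = (-0.1956) + (21.6111) + (-5.7689) + (-54.8922) + (0.5244) + (24.6944) + (0.2444) = -13.7822
Denominator Σ(y_t−ȳ)² = 243.8800
r_2 = -13.7822 / 243.8800 = -0.057

-0.057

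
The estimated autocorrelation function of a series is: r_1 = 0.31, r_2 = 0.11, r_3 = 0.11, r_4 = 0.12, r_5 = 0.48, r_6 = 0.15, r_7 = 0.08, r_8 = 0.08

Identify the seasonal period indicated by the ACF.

The largest autocorrelation is r_5 = 0.48; the remaining lags stay at or below 0.31. The elevated value at lag 1 (0.31), dropping to 0.11 at lag 2, reflects decaying short-term dependence rather than seasonality.
The dominant spike at lag 5 indicates a seasonal period of 5.

5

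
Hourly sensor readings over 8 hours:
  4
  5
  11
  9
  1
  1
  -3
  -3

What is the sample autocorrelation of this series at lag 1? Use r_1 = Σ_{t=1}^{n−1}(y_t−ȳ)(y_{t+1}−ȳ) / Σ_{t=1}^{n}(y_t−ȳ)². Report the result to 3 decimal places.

0.569

Mean ȳ = (4 + 5 + 11 + 9 + 1 + 1 − 3 − 3)/8 = 3.1250
Deviations from mean: 0.8750, 1.8750, 7.8750, 5.8750, -2.1250, -2.1250, -6.1250, -6.1250
Σ(y_t−ȳ)(y_{t+1}−ȳ) = (1.6406) + (14.7656) + (46.2656) + (-12.4844) + (4.5156) + (13.0156) + (37.5156) = 105.2344
Denominator Σ(y_t−ȳ)² = 184.8750
r_1 = 105.2344 / 184.8750 = 0.569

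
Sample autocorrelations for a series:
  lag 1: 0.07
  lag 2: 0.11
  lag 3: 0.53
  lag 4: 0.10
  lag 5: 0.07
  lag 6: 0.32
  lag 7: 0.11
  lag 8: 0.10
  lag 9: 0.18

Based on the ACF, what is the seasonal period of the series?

3

The largest autocorrelation is r_3 = 0.53, with weaker echoes at lags 6 (0.32) and 9 (0.18); the remaining lags stay at or below 0.11.
The dominant spike at lag 3 indicates a seasonal period of 3.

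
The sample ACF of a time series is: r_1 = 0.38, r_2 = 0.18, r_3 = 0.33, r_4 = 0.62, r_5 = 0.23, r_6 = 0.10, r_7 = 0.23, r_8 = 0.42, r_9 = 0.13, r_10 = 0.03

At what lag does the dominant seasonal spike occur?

The largest autocorrelation is r_4 = 0.62, with a weaker echo at lag 8 (0.42); the remaining lags stay at or below 0.38. The elevated value at lag 1 (0.38), dropping to 0.18 at lag 2, reflects decaying short-term dependence rather than seasonality.
The dominant spike at lag 4 indicates a seasonal period of 4.

4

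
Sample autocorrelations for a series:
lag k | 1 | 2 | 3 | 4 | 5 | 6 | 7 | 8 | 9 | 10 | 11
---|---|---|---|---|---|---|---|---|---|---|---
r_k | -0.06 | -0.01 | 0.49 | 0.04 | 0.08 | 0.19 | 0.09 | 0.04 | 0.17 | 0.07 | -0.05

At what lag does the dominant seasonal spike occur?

The largest autocorrelation is r_3 = 0.49, with weaker echoes at lags 6 (0.19) and 9 (0.17); the remaining lags stay at or below 0.09.
The dominant spike at lag 3 indicates a seasonal period of 3.

3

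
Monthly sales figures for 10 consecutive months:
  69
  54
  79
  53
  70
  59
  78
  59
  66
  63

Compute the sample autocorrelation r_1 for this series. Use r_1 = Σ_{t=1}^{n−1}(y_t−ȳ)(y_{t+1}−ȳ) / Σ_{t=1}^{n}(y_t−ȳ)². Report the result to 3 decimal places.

Mean ȳ = (69 + 54 + 79 + 53 + 70 + 59 + 78 + 59 + 66 + 63)/10 = 65.0000
Numerator Σ_{t=1}^{9}(y_t−ȳ)(y_{t+1}−ȳ) = -620.0000
Denominator Σ(y_t−ȳ)² = 748.0000
r_1 = -620.0000 / 748.0000 = -0.829

-0.829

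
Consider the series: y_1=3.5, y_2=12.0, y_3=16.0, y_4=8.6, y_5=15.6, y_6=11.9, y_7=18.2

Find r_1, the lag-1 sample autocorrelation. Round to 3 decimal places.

Mean ȳ = (3.5 + 12.0 + 16.0 + 8.6 + 15.6 + 11.9 + 18.2)/7 = 12.2571
Deviations from mean: -8.7571, -0.2571, 3.7429, -3.6571, 3.3429, -0.3571, 5.9429
Numerator Σ_{t=1}^{6}(y_t−ȳ)(y_{t+1}−ȳ) = -27.9404
Denominator Σ(y_t−ȳ)² = 150.7571
r_1 = -27.9404 / 150.7571 = -0.185

-0.185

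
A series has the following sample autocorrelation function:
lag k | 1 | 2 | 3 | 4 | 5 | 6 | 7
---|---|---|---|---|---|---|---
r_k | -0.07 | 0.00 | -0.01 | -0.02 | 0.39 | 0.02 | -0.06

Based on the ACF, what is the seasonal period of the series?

5

The largest autocorrelation is r_5 = 0.39; the remaining lags stay at or below 0.02.
The dominant spike at lag 5 indicates a seasonal period of 5.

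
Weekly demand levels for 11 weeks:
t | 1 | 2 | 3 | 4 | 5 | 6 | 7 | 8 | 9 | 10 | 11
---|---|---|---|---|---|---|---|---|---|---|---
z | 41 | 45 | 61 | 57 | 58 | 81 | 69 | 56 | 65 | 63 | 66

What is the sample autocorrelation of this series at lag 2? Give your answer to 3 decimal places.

Mean z̄ = (41 + 45 + 61 + 57 + 58 + 81 + 69 + 56 + 65 + 63 + 66)/11 = 60.1818
Numerator Σ_{t=1}^{9}(z_t−z̄)(z_{t+2}−z̄) = -82.9752
Denominator Σ(z_t−z̄)² = 1207.6364
r_2 = -82.9752 / 1207.6364 = -0.069

-0.069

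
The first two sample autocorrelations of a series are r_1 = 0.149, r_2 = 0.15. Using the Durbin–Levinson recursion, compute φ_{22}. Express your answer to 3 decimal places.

0.131

φ_{22} = (r_2 − r_1²) / (1 − r_1²)
r_1² = (0.149)² = 0.022201
Numerator = 0.15 − 0.0222 = 0.1278; denominator = 1 − 0.0222 = 0.9778
φ_{22} = 0.1278 / 0.9778 = 0.131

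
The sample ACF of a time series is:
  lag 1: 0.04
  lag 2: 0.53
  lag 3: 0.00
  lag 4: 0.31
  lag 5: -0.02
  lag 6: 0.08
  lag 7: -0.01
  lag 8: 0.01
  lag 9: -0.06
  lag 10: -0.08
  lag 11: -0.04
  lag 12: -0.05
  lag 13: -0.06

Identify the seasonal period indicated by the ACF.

2

The largest autocorrelation is r_2 = 0.53, with a weaker echo at lag 4 (0.31); the remaining lags stay at or below 0.08.
The dominant spike at lag 2 indicates a seasonal period of 2.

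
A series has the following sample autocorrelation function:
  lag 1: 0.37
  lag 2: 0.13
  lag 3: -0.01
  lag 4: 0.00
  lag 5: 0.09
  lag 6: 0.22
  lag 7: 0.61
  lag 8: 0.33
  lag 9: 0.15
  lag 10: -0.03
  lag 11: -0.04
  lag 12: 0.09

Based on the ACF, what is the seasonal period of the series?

The largest autocorrelation is r_7 = 0.61; the remaining lags stay at or below 0.37. The elevated value at lag 1 (0.37), dropping to 0.13 at lag 2, reflects decaying short-term dependence rather than seasonality.
The dominant spike at lag 7 indicates a seasonal period of 7.

7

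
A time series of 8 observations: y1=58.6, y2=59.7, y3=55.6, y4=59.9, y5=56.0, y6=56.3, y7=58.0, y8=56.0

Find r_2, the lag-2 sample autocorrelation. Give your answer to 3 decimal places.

Mean ȳ = (58.6 + 59.7 + 55.6 + 59.9 + 56.0 + 56.3 + 58.0 + 56.0)/8 = 57.5125
Deviations from mean: 1.0875, 2.1875, -1.9125, 2.3875, -1.5125, -1.2125, 0.4875, -1.5125
Σ(y_t−ȳ)(y_{t+2}−ȳ) = (-2.0798) + (5.2227) + (2.8927) + (-2.8948) + (-0.7373) + (1.8339) = 4.2372
Denominator Σ(y_t−ȳ)² = 21.6088
r_2 = 4.2372 / 21.6088 = 0.196

0.196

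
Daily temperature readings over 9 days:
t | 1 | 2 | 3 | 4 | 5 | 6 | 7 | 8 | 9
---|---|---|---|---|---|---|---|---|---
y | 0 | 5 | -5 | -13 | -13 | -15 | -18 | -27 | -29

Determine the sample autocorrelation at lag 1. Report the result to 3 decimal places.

0.656

Mean ȳ = (0 + 5 − 5 − 13 − 13 − 15 − 18 − 27 − 29)/9 = -12.7778
Numerator Σ_{t=1}^{8}(y_t−ȳ)(y_{t+1}−ȳ) = 680.8395
Denominator Σ(y_t−ȳ)² = 1037.5556
r_1 = 680.8395 / 1037.5556 = 0.656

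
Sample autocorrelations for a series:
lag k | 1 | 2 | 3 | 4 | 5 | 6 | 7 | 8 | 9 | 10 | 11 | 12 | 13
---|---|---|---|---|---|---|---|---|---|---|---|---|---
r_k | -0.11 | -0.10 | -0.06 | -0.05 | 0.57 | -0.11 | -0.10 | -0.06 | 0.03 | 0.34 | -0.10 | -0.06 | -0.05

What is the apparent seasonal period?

The largest autocorrelation is r_5 = 0.57, with a weaker echo at lag 10 (0.34); the remaining lags stay at or below 0.03.
The dominant spike at lag 5 indicates a seasonal period of 5.

5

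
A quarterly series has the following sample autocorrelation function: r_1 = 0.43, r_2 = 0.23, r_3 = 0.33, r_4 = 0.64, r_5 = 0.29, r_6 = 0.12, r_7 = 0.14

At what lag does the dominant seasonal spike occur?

The largest autocorrelation is r_4 = 0.64; the remaining lags stay at or below 0.43. The elevated value at lag 1 (0.43), dropping to 0.23 at lag 2, reflects decaying short-term dependence rather than seasonality.
The dominant spike at lag 4 indicates a seasonal period of 4.

4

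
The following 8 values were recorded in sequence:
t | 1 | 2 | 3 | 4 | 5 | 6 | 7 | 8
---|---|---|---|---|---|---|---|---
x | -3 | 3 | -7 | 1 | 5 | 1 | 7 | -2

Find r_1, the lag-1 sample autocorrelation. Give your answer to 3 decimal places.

-0.282

Mean x̄ = (-3 + 3 − 7 + 1 + 5 + 1 + 7 − 2)/8 = 0.6250
Deviations from mean: -3.6250, 2.3750, -7.6250, 0.3750, 4.3750, 0.3750, 6.3750, -2.6250
Σ(x_t−x̄)(x_{t+1}−x̄) = (-8.6094) + (-18.1094) + (-2.8594) + (1.6406) + (1.6406) + (2.3906) + (-16.7344) = -40.6406
Denominator Σ(x_t−x̄)² = 143.8750
r_1 = -40.6406 / 143.8750 = -0.282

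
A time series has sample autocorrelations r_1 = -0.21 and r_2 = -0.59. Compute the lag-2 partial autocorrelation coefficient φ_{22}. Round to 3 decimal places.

-0.663

φ_{22} = (r_2 − r_1²) / (1 − r_1²)
r_1² = (-0.21)² = 0.0441
Numerator = -0.59 − 0.0441 = -0.6341; denominator = 1 − 0.0441 = 0.9559
φ_{22} = -0.6341 / 0.9559 = -0.663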